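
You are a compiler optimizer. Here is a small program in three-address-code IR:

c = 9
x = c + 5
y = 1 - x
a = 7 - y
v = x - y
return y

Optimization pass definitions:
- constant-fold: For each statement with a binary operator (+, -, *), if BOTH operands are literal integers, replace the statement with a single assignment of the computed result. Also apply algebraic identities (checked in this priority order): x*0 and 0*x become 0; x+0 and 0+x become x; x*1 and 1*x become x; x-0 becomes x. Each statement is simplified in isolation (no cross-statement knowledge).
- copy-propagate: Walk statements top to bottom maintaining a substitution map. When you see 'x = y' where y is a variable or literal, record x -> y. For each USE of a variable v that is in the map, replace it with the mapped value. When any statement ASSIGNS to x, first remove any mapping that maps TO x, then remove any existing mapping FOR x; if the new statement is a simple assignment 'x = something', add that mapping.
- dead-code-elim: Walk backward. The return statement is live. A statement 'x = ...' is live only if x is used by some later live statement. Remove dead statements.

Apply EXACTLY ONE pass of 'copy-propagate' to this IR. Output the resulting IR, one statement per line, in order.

Applying copy-propagate statement-by-statement:
  [1] c = 9  (unchanged)
  [2] x = c + 5  -> x = 9 + 5
  [3] y = 1 - x  (unchanged)
  [4] a = 7 - y  (unchanged)
  [5] v = x - y  (unchanged)
  [6] return y  (unchanged)
Result (6 stmts):
  c = 9
  x = 9 + 5
  y = 1 - x
  a = 7 - y
  v = x - y
  return y

Answer: c = 9
x = 9 + 5
y = 1 - x
a = 7 - y
v = x - y
return y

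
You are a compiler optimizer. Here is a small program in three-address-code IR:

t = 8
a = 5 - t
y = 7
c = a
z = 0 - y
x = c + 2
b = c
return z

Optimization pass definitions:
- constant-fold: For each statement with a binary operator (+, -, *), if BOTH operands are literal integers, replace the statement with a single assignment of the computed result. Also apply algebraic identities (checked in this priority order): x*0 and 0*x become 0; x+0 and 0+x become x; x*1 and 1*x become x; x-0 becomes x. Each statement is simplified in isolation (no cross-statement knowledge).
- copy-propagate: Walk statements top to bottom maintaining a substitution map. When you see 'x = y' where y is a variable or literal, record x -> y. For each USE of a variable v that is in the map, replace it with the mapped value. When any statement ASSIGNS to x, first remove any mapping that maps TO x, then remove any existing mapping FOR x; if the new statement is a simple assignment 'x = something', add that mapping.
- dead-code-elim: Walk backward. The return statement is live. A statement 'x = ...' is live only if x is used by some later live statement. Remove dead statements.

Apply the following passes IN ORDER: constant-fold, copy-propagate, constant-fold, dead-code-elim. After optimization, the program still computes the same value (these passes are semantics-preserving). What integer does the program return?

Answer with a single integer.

Answer: -7

Derivation:
Initial IR:
  t = 8
  a = 5 - t
  y = 7
  c = a
  z = 0 - y
  x = c + 2
  b = c
  return z
After constant-fold (8 stmts):
  t = 8
  a = 5 - t
  y = 7
  c = a
  z = 0 - y
  x = c + 2
  b = c
  return z
After copy-propagate (8 stmts):
  t = 8
  a = 5 - 8
  y = 7
  c = a
  z = 0 - 7
  x = a + 2
  b = a
  return z
After constant-fold (8 stmts):
  t = 8
  a = -3
  y = 7
  c = a
  z = -7
  x = a + 2
  b = a
  return z
After dead-code-elim (2 stmts):
  z = -7
  return z
Evaluate:
  t = 8  =>  t = 8
  a = 5 - t  =>  a = -3
  y = 7  =>  y = 7
  c = a  =>  c = -3
  z = 0 - y  =>  z = -7
  x = c + 2  =>  x = -1
  b = c  =>  b = -3
  return z = -7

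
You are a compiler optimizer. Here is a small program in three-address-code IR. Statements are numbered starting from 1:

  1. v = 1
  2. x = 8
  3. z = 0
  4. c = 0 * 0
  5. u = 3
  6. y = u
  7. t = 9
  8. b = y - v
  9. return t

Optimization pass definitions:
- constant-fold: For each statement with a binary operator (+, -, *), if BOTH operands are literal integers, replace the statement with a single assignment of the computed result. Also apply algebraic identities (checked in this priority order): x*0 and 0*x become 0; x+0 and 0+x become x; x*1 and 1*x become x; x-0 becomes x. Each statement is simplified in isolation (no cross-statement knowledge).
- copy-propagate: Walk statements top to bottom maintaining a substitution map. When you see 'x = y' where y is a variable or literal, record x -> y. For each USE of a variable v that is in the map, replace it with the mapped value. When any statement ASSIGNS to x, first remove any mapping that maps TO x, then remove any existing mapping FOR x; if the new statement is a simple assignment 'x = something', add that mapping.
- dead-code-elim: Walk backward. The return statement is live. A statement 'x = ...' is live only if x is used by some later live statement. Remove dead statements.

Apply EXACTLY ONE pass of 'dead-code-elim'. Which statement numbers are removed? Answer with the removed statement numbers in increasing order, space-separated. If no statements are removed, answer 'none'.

Backward liveness scan:
Stmt 1 'v = 1': DEAD (v not in live set [])
Stmt 2 'x = 8': DEAD (x not in live set [])
Stmt 3 'z = 0': DEAD (z not in live set [])
Stmt 4 'c = 0 * 0': DEAD (c not in live set [])
Stmt 5 'u = 3': DEAD (u not in live set [])
Stmt 6 'y = u': DEAD (y not in live set [])
Stmt 7 't = 9': KEEP (t is live); live-in = []
Stmt 8 'b = y - v': DEAD (b not in live set ['t'])
Stmt 9 'return t': KEEP (return); live-in = ['t']
Removed statement numbers: [1, 2, 3, 4, 5, 6, 8]
Surviving IR:
  t = 9
  return t

Answer: 1 2 3 4 5 6 8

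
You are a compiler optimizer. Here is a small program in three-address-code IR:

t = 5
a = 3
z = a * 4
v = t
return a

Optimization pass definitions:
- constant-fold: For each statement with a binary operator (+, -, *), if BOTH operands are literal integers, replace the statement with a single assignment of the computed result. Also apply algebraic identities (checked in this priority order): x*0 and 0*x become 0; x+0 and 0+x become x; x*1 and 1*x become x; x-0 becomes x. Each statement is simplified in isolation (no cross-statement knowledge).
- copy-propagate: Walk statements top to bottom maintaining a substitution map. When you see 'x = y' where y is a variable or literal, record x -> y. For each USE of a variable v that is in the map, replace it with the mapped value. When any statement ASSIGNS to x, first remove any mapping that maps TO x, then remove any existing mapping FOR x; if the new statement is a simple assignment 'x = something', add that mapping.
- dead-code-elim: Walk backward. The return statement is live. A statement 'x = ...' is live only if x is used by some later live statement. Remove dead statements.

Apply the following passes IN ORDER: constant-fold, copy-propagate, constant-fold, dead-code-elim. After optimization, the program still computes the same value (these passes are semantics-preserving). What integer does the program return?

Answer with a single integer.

Answer: 3

Derivation:
Initial IR:
  t = 5
  a = 3
  z = a * 4
  v = t
  return a
After constant-fold (5 stmts):
  t = 5
  a = 3
  z = a * 4
  v = t
  return a
After copy-propagate (5 stmts):
  t = 5
  a = 3
  z = 3 * 4
  v = 5
  return 3
After constant-fold (5 stmts):
  t = 5
  a = 3
  z = 12
  v = 5
  return 3
After dead-code-elim (1 stmts):
  return 3
Evaluate:
  t = 5  =>  t = 5
  a = 3  =>  a = 3
  z = a * 4  =>  z = 12
  v = t  =>  v = 5
  return a = 3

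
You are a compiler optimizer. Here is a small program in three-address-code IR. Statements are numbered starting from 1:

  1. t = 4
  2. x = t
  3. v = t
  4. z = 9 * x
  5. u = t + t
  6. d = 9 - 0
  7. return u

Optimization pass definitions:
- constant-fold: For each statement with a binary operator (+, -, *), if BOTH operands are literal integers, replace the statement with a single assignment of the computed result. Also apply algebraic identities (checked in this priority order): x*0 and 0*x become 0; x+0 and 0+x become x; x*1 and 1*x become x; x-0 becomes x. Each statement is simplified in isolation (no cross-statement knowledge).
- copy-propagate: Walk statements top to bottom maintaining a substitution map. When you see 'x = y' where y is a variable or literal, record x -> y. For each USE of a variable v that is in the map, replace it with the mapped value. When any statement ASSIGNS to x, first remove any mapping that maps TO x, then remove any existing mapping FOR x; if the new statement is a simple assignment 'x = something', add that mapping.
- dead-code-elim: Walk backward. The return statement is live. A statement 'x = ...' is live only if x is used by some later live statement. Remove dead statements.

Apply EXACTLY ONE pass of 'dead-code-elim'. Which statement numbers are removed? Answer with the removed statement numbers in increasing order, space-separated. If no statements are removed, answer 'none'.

Answer: 2 3 4 6

Derivation:
Backward liveness scan:
Stmt 1 't = 4': KEEP (t is live); live-in = []
Stmt 2 'x = t': DEAD (x not in live set ['t'])
Stmt 3 'v = t': DEAD (v not in live set ['t'])
Stmt 4 'z = 9 * x': DEAD (z not in live set ['t'])
Stmt 5 'u = t + t': KEEP (u is live); live-in = ['t']
Stmt 6 'd = 9 - 0': DEAD (d not in live set ['u'])
Stmt 7 'return u': KEEP (return); live-in = ['u']
Removed statement numbers: [2, 3, 4, 6]
Surviving IR:
  t = 4
  u = t + t
  return u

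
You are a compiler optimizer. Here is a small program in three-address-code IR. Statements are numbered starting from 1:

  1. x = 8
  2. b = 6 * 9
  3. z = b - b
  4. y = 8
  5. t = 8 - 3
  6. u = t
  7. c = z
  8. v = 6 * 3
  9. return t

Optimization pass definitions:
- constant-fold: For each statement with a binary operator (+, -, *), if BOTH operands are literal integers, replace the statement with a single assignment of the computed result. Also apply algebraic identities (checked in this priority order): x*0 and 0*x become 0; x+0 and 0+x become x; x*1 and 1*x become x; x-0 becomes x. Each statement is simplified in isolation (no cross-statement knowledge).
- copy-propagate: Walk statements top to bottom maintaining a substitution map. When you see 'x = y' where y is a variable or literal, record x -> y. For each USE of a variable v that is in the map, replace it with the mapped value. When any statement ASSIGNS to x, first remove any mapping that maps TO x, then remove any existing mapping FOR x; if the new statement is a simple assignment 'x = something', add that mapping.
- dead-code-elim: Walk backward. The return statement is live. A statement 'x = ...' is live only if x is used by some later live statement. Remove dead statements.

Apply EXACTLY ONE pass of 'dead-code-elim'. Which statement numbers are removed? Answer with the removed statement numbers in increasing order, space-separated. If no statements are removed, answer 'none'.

Answer: 1 2 3 4 6 7 8

Derivation:
Backward liveness scan:
Stmt 1 'x = 8': DEAD (x not in live set [])
Stmt 2 'b = 6 * 9': DEAD (b not in live set [])
Stmt 3 'z = b - b': DEAD (z not in live set [])
Stmt 4 'y = 8': DEAD (y not in live set [])
Stmt 5 't = 8 - 3': KEEP (t is live); live-in = []
Stmt 6 'u = t': DEAD (u not in live set ['t'])
Stmt 7 'c = z': DEAD (c not in live set ['t'])
Stmt 8 'v = 6 * 3': DEAD (v not in live set ['t'])
Stmt 9 'return t': KEEP (return); live-in = ['t']
Removed statement numbers: [1, 2, 3, 4, 6, 7, 8]
Surviving IR:
  t = 8 - 3
  return t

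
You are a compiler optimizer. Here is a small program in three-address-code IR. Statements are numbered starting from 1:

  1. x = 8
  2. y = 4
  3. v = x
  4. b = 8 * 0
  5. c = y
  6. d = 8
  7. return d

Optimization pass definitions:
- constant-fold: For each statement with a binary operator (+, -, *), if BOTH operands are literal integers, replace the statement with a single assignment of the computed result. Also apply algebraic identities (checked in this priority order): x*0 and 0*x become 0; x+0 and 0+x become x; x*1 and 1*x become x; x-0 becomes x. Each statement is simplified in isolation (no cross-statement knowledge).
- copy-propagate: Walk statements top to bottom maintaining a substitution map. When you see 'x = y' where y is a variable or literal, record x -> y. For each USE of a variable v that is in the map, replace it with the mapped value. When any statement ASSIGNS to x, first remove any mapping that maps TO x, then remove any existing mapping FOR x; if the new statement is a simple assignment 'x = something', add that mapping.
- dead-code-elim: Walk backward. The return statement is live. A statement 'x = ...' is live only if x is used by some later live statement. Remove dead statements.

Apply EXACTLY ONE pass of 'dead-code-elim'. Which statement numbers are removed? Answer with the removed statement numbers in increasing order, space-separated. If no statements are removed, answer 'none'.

Answer: 1 2 3 4 5

Derivation:
Backward liveness scan:
Stmt 1 'x = 8': DEAD (x not in live set [])
Stmt 2 'y = 4': DEAD (y not in live set [])
Stmt 3 'v = x': DEAD (v not in live set [])
Stmt 4 'b = 8 * 0': DEAD (b not in live set [])
Stmt 5 'c = y': DEAD (c not in live set [])
Stmt 6 'd = 8': KEEP (d is live); live-in = []
Stmt 7 'return d': KEEP (return); live-in = ['d']
Removed statement numbers: [1, 2, 3, 4, 5]
Surviving IR:
  d = 8
  return d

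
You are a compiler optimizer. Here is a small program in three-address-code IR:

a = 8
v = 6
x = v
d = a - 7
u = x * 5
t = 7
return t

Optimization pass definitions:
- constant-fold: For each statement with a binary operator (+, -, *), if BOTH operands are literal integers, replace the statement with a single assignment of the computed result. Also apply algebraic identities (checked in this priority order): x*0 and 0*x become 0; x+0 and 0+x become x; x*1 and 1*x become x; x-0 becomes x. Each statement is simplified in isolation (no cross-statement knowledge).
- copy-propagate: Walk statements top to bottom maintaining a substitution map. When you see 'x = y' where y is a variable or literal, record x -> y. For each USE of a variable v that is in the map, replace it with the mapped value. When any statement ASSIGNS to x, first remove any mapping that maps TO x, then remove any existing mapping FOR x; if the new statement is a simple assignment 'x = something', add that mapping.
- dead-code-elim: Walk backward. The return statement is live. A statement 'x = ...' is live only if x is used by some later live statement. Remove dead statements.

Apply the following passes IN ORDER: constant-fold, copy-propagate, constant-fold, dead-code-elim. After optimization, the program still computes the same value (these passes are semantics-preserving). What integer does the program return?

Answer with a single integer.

Initial IR:
  a = 8
  v = 6
  x = v
  d = a - 7
  u = x * 5
  t = 7
  return t
After constant-fold (7 stmts):
  a = 8
  v = 6
  x = v
  d = a - 7
  u = x * 5
  t = 7
  return t
After copy-propagate (7 stmts):
  a = 8
  v = 6
  x = 6
  d = 8 - 7
  u = 6 * 5
  t = 7
  return 7
After constant-fold (7 stmts):
  a = 8
  v = 6
  x = 6
  d = 1
  u = 30
  t = 7
  return 7
After dead-code-elim (1 stmts):
  return 7
Evaluate:
  a = 8  =>  a = 8
  v = 6  =>  v = 6
  x = v  =>  x = 6
  d = a - 7  =>  d = 1
  u = x * 5  =>  u = 30
  t = 7  =>  t = 7
  return t = 7

Answer: 7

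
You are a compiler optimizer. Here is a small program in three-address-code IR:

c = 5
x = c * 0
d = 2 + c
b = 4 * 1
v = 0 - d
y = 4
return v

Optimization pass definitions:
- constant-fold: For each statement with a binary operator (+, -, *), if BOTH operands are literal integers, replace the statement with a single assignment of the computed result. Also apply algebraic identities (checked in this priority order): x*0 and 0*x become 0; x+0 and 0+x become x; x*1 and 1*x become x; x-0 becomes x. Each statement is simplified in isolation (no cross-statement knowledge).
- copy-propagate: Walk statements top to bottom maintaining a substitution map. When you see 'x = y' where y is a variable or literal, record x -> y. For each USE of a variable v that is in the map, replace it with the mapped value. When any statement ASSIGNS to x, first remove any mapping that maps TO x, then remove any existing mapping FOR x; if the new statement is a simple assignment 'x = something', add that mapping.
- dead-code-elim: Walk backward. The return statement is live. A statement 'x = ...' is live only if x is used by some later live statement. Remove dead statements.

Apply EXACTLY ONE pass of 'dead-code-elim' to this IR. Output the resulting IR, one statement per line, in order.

Applying dead-code-elim statement-by-statement:
  [7] return v  -> KEEP (return); live=['v']
  [6] y = 4  -> DEAD (y not live)
  [5] v = 0 - d  -> KEEP; live=['d']
  [4] b = 4 * 1  -> DEAD (b not live)
  [3] d = 2 + c  -> KEEP; live=['c']
  [2] x = c * 0  -> DEAD (x not live)
  [1] c = 5  -> KEEP; live=[]
Result (4 stmts):
  c = 5
  d = 2 + c
  v = 0 - d
  return v

Answer: c = 5
d = 2 + c
v = 0 - d
return v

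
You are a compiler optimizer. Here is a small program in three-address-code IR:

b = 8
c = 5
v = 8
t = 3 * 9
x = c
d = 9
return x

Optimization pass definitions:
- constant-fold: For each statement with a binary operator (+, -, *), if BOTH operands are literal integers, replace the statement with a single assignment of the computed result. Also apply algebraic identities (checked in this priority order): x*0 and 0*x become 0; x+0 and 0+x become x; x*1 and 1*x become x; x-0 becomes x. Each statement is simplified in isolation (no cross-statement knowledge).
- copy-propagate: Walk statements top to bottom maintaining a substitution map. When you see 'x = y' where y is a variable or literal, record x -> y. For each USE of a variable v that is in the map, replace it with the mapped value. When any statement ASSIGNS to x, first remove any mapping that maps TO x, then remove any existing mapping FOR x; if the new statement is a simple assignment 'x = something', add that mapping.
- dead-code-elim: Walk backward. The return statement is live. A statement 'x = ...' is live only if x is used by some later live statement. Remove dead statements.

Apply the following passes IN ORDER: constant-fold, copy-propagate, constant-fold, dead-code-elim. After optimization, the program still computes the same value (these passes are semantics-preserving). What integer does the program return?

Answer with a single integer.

Answer: 5

Derivation:
Initial IR:
  b = 8
  c = 5
  v = 8
  t = 3 * 9
  x = c
  d = 9
  return x
After constant-fold (7 stmts):
  b = 8
  c = 5
  v = 8
  t = 27
  x = c
  d = 9
  return x
After copy-propagate (7 stmts):
  b = 8
  c = 5
  v = 8
  t = 27
  x = 5
  d = 9
  return 5
After constant-fold (7 stmts):
  b = 8
  c = 5
  v = 8
  t = 27
  x = 5
  d = 9
  return 5
After dead-code-elim (1 stmts):
  return 5
Evaluate:
  b = 8  =>  b = 8
  c = 5  =>  c = 5
  v = 8  =>  v = 8
  t = 3 * 9  =>  t = 27
  x = c  =>  x = 5
  d = 9  =>  d = 9
  return x = 5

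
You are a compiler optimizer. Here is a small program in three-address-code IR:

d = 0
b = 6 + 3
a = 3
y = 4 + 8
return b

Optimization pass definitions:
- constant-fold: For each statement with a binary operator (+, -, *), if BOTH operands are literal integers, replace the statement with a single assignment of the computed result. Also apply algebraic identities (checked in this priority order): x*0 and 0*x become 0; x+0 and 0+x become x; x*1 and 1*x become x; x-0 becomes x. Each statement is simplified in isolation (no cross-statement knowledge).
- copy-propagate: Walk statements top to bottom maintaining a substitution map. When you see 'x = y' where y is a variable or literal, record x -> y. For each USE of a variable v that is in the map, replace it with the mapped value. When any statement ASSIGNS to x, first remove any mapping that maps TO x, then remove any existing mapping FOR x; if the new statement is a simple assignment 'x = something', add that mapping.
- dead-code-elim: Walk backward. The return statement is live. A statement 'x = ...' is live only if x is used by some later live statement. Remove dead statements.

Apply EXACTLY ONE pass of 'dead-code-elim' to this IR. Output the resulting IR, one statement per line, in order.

Applying dead-code-elim statement-by-statement:
  [5] return b  -> KEEP (return); live=['b']
  [4] y = 4 + 8  -> DEAD (y not live)
  [3] a = 3  -> DEAD (a not live)
  [2] b = 6 + 3  -> KEEP; live=[]
  [1] d = 0  -> DEAD (d not live)
Result (2 stmts):
  b = 6 + 3
  return b

Answer: b = 6 + 3
return b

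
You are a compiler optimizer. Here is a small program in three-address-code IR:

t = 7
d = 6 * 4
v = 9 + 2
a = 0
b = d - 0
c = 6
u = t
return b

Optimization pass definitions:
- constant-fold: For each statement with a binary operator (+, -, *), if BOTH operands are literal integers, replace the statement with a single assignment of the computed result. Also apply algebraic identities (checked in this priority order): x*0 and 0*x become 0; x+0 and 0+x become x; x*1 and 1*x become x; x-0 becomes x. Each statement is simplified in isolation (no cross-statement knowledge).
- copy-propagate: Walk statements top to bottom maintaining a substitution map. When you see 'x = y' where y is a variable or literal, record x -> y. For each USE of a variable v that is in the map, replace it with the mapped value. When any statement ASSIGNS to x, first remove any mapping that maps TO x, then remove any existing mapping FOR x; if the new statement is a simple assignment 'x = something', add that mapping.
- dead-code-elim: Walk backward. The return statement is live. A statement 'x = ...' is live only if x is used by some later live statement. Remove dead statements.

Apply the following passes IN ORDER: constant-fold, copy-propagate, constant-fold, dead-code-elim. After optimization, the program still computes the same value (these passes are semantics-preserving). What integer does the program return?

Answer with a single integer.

Answer: 24

Derivation:
Initial IR:
  t = 7
  d = 6 * 4
  v = 9 + 2
  a = 0
  b = d - 0
  c = 6
  u = t
  return b
After constant-fold (8 stmts):
  t = 7
  d = 24
  v = 11
  a = 0
  b = d
  c = 6
  u = t
  return b
After copy-propagate (8 stmts):
  t = 7
  d = 24
  v = 11
  a = 0
  b = 24
  c = 6
  u = 7
  return 24
After constant-fold (8 stmts):
  t = 7
  d = 24
  v = 11
  a = 0
  b = 24
  c = 6
  u = 7
  return 24
After dead-code-elim (1 stmts):
  return 24
Evaluate:
  t = 7  =>  t = 7
  d = 6 * 4  =>  d = 24
  v = 9 + 2  =>  v = 11
  a = 0  =>  a = 0
  b = d - 0  =>  b = 24
  c = 6  =>  c = 6
  u = t  =>  u = 7
  return b = 24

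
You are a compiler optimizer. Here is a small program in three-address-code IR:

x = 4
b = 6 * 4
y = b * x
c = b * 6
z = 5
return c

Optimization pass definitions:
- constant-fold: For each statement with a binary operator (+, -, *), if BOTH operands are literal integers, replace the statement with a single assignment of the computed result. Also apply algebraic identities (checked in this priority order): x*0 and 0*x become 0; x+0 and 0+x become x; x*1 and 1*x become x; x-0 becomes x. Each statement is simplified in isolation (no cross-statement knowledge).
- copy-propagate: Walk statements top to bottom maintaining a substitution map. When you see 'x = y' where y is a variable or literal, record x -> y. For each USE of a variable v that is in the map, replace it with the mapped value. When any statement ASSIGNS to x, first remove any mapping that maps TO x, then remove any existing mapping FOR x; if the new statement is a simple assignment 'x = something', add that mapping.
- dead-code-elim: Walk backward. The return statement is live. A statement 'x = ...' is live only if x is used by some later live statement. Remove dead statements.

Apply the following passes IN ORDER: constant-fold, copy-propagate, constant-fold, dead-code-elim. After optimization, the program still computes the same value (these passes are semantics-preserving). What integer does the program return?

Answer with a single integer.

Answer: 144

Derivation:
Initial IR:
  x = 4
  b = 6 * 4
  y = b * x
  c = b * 6
  z = 5
  return c
After constant-fold (6 stmts):
  x = 4
  b = 24
  y = b * x
  c = b * 6
  z = 5
  return c
After copy-propagate (6 stmts):
  x = 4
  b = 24
  y = 24 * 4
  c = 24 * 6
  z = 5
  return c
After constant-fold (6 stmts):
  x = 4
  b = 24
  y = 96
  c = 144
  z = 5
  return c
After dead-code-elim (2 stmts):
  c = 144
  return c
Evaluate:
  x = 4  =>  x = 4
  b = 6 * 4  =>  b = 24
  y = b * x  =>  y = 96
  c = b * 6  =>  c = 144
  z = 5  =>  z = 5
  return c = 144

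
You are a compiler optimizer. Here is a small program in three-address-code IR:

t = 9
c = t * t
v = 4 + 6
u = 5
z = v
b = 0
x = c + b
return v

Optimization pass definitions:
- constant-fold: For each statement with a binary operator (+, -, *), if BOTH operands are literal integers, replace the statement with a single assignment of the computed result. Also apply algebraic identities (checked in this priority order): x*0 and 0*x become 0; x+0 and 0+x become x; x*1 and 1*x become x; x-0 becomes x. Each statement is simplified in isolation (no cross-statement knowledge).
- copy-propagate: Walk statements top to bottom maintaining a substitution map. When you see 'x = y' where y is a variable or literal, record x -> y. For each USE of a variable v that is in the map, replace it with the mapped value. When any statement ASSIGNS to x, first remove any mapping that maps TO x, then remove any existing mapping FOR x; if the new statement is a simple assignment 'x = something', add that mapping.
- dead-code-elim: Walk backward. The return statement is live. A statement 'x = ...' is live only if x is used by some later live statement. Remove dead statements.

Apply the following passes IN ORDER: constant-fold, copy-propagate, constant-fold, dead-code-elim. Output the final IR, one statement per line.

Initial IR:
  t = 9
  c = t * t
  v = 4 + 6
  u = 5
  z = v
  b = 0
  x = c + b
  return v
After constant-fold (8 stmts):
  t = 9
  c = t * t
  v = 10
  u = 5
  z = v
  b = 0
  x = c + b
  return v
After copy-propagate (8 stmts):
  t = 9
  c = 9 * 9
  v = 10
  u = 5
  z = 10
  b = 0
  x = c + 0
  return 10
After constant-fold (8 stmts):
  t = 9
  c = 81
  v = 10
  u = 5
  z = 10
  b = 0
  x = c
  return 10
After dead-code-elim (1 stmts):
  return 10

Answer: return 10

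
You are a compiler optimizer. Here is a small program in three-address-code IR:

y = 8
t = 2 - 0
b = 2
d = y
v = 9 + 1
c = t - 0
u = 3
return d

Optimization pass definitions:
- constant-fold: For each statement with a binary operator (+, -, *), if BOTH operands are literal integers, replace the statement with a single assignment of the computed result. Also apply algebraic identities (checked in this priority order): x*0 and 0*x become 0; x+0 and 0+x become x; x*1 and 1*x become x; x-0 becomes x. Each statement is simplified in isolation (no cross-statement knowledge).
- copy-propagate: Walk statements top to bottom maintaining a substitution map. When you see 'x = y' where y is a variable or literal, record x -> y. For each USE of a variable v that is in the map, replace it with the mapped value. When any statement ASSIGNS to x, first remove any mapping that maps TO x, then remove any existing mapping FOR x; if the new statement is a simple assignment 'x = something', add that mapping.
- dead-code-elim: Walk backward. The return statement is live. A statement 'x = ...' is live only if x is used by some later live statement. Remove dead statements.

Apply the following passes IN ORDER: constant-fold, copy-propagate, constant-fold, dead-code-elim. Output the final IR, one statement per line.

Initial IR:
  y = 8
  t = 2 - 0
  b = 2
  d = y
  v = 9 + 1
  c = t - 0
  u = 3
  return d
After constant-fold (8 stmts):
  y = 8
  t = 2
  b = 2
  d = y
  v = 10
  c = t
  u = 3
  return d
After copy-propagate (8 stmts):
  y = 8
  t = 2
  b = 2
  d = 8
  v = 10
  c = 2
  u = 3
  return 8
After constant-fold (8 stmts):
  y = 8
  t = 2
  b = 2
  d = 8
  v = 10
  c = 2
  u = 3
  return 8
After dead-code-elim (1 stmts):
  return 8

Answer: return 8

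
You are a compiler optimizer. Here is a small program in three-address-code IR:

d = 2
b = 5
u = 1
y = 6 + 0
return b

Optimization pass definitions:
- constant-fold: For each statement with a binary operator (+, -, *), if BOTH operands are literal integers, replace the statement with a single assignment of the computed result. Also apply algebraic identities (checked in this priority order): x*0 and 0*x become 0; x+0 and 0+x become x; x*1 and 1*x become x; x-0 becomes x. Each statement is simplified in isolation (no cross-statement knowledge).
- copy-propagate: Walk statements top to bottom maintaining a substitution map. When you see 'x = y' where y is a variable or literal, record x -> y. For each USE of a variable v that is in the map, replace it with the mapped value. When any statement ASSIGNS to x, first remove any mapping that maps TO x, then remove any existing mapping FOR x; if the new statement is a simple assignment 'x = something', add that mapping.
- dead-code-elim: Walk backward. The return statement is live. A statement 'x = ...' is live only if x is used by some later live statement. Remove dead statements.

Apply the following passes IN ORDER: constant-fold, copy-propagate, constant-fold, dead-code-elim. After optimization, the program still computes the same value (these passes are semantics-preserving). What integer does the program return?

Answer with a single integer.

Answer: 5

Derivation:
Initial IR:
  d = 2
  b = 5
  u = 1
  y = 6 + 0
  return b
After constant-fold (5 stmts):
  d = 2
  b = 5
  u = 1
  y = 6
  return b
After copy-propagate (5 stmts):
  d = 2
  b = 5
  u = 1
  y = 6
  return 5
After constant-fold (5 stmts):
  d = 2
  b = 5
  u = 1
  y = 6
  return 5
After dead-code-elim (1 stmts):
  return 5
Evaluate:
  d = 2  =>  d = 2
  b = 5  =>  b = 5
  u = 1  =>  u = 1
  y = 6 + 0  =>  y = 6
  return b = 5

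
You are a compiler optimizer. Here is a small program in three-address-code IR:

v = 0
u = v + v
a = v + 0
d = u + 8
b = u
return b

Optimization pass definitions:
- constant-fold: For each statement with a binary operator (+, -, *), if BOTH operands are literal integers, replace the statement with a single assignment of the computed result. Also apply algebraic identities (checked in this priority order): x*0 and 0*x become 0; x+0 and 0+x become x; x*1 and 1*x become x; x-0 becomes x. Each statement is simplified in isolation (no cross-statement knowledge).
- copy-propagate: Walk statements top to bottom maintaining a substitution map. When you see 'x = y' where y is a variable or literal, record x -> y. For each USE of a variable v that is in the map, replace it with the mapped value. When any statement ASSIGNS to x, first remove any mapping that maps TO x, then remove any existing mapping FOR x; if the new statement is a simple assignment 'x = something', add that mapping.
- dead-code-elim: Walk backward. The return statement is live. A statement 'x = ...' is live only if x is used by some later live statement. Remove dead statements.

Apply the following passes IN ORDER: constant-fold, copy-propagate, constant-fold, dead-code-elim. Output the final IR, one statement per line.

Initial IR:
  v = 0
  u = v + v
  a = v + 0
  d = u + 8
  b = u
  return b
After constant-fold (6 stmts):
  v = 0
  u = v + v
  a = v
  d = u + 8
  b = u
  return b
After copy-propagate (6 stmts):
  v = 0
  u = 0 + 0
  a = 0
  d = u + 8
  b = u
  return u
After constant-fold (6 stmts):
  v = 0
  u = 0
  a = 0
  d = u + 8
  b = u
  return u
After dead-code-elim (2 stmts):
  u = 0
  return u

Answer: u = 0
return u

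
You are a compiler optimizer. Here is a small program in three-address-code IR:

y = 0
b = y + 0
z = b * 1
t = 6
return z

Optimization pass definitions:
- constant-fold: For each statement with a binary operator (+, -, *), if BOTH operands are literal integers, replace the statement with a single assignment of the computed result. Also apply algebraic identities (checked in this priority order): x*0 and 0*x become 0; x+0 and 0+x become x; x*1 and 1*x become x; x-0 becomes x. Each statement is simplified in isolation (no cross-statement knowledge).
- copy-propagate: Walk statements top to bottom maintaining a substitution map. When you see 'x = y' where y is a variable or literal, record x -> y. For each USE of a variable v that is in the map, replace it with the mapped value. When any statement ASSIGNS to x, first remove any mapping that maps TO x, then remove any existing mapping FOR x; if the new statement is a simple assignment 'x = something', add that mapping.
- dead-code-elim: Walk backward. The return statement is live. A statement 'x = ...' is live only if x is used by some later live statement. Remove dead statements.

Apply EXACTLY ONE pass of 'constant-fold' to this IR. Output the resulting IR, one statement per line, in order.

Answer: y = 0
b = y
z = b
t = 6
return z

Derivation:
Applying constant-fold statement-by-statement:
  [1] y = 0  (unchanged)
  [2] b = y + 0  -> b = y
  [3] z = b * 1  -> z = b
  [4] t = 6  (unchanged)
  [5] return z  (unchanged)
Result (5 stmts):
  y = 0
  b = y
  z = b
  t = 6
  return z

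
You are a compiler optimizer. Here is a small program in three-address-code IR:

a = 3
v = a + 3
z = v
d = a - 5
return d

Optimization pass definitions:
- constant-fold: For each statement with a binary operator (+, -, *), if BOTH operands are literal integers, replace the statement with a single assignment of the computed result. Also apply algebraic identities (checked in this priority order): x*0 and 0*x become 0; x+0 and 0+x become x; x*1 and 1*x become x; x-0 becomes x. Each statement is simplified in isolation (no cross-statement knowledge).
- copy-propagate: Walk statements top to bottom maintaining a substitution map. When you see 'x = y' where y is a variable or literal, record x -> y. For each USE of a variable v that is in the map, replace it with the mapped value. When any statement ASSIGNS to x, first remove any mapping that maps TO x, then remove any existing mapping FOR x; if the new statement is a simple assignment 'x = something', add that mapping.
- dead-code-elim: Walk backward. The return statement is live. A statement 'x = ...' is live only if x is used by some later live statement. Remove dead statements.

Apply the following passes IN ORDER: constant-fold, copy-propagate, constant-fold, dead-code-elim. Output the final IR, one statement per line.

Answer: d = -2
return d

Derivation:
Initial IR:
  a = 3
  v = a + 3
  z = v
  d = a - 5
  return d
After constant-fold (5 stmts):
  a = 3
  v = a + 3
  z = v
  d = a - 5
  return d
After copy-propagate (5 stmts):
  a = 3
  v = 3 + 3
  z = v
  d = 3 - 5
  return d
After constant-fold (5 stmts):
  a = 3
  v = 6
  z = v
  d = -2
  return d
After dead-code-elim (2 stmts):
  d = -2
  return d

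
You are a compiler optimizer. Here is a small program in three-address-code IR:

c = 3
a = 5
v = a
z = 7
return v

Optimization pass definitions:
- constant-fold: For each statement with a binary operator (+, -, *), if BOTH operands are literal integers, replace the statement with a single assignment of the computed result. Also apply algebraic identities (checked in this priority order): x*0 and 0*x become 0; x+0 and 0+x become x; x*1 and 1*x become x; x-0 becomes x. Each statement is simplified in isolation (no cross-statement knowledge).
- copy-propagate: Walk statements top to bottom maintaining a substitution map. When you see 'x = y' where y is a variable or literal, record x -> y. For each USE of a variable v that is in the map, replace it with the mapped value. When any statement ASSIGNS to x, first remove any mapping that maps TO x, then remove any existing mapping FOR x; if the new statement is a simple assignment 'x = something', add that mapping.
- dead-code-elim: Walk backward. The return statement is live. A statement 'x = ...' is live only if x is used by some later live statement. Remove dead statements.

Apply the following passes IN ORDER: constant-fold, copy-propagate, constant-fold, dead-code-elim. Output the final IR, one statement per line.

Answer: return 5

Derivation:
Initial IR:
  c = 3
  a = 5
  v = a
  z = 7
  return v
After constant-fold (5 stmts):
  c = 3
  a = 5
  v = a
  z = 7
  return v
After copy-propagate (5 stmts):
  c = 3
  a = 5
  v = 5
  z = 7
  return 5
After constant-fold (5 stmts):
  c = 3
  a = 5
  v = 5
  z = 7
  return 5
After dead-code-elim (1 stmts):
  return 5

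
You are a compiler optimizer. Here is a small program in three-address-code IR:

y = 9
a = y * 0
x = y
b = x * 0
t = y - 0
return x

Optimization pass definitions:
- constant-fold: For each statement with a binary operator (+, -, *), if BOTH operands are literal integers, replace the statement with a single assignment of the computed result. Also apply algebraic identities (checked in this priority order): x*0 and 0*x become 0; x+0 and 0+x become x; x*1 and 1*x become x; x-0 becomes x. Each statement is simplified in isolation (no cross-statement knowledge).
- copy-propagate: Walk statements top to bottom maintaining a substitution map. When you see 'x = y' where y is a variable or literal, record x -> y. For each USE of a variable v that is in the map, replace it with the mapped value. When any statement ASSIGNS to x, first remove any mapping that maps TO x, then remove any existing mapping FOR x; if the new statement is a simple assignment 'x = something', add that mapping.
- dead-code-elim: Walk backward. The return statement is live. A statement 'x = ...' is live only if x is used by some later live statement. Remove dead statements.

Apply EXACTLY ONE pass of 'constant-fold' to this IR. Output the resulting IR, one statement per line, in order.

Answer: y = 9
a = 0
x = y
b = 0
t = y
return x

Derivation:
Applying constant-fold statement-by-statement:
  [1] y = 9  (unchanged)
  [2] a = y * 0  -> a = 0
  [3] x = y  (unchanged)
  [4] b = x * 0  -> b = 0
  [5] t = y - 0  -> t = y
  [6] return x  (unchanged)
Result (6 stmts):
  y = 9
  a = 0
  x = y
  b = 0
  t = y
  return x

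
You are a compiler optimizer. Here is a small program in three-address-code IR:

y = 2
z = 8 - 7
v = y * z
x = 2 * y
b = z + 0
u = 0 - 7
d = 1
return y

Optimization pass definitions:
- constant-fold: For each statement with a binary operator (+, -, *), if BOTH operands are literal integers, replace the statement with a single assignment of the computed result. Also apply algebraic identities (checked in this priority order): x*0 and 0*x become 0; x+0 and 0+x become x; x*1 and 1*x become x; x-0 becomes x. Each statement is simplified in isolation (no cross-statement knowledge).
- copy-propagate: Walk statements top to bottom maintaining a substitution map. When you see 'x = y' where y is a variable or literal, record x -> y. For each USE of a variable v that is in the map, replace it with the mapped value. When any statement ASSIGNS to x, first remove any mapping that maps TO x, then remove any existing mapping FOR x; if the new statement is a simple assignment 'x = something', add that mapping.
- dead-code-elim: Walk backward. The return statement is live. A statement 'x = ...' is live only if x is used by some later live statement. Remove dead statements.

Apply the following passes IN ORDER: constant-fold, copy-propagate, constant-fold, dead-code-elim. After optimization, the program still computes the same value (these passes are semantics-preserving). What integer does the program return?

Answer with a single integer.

Answer: 2

Derivation:
Initial IR:
  y = 2
  z = 8 - 7
  v = y * z
  x = 2 * y
  b = z + 0
  u = 0 - 7
  d = 1
  return y
After constant-fold (8 stmts):
  y = 2
  z = 1
  v = y * z
  x = 2 * y
  b = z
  u = -7
  d = 1
  return y
After copy-propagate (8 stmts):
  y = 2
  z = 1
  v = 2 * 1
  x = 2 * 2
  b = 1
  u = -7
  d = 1
  return 2
After constant-fold (8 stmts):
  y = 2
  z = 1
  v = 2
  x = 4
  b = 1
  u = -7
  d = 1
  return 2
After dead-code-elim (1 stmts):
  return 2
Evaluate:
  y = 2  =>  y = 2
  z = 8 - 7  =>  z = 1
  v = y * z  =>  v = 2
  x = 2 * y  =>  x = 4
  b = z + 0  =>  b = 1
  u = 0 - 7  =>  u = -7
  d = 1  =>  d = 1
  return y = 2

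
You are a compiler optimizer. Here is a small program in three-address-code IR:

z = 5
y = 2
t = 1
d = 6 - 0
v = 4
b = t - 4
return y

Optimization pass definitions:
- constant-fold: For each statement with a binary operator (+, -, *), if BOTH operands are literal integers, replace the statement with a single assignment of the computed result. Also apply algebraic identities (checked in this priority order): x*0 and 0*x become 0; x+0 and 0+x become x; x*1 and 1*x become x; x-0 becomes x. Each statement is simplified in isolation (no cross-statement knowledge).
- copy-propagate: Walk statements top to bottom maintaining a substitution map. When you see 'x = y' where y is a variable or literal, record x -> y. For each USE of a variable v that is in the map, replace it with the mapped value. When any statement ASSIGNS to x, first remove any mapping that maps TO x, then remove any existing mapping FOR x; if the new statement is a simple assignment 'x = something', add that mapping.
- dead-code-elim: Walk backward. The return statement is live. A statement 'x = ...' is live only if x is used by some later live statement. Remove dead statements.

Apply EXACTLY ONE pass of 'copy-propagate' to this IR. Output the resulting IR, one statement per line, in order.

Applying copy-propagate statement-by-statement:
  [1] z = 5  (unchanged)
  [2] y = 2  (unchanged)
  [3] t = 1  (unchanged)
  [4] d = 6 - 0  (unchanged)
  [5] v = 4  (unchanged)
  [6] b = t - 4  -> b = 1 - 4
  [7] return y  -> return 2
Result (7 stmts):
  z = 5
  y = 2
  t = 1
  d = 6 - 0
  v = 4
  b = 1 - 4
  return 2

Answer: z = 5
y = 2
t = 1
d = 6 - 0
v = 4
b = 1 - 4
return 2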